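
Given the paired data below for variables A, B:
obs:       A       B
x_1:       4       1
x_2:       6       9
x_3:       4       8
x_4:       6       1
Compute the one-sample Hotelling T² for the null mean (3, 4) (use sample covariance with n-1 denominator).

Step 1 — sample mean vector:
  mean(A) = (4 + 6 + 4 + 6) / 4 = 20/4 = 5
  mean(B) = (1 + 9 + 8 + 1) / 4 = 19/4 = 4.75
  x̄ = (5, 4.75),  deviation x̄ - mu_0 = (5, 4.75) - (3, 4) = (2, 0.75).

Step 2 — sample covariance matrix, S[i,j] = (1/(n-1)) · Σ_k (x_{k,i} - mean_i) · (x_{k,j} - mean_j), divisor n-1 = 3:
  S[A,A] = ((-1)·(-1) + (1)·(1) + (-1)·(-1) + (1)·(1)) / 3 = 4/3 = 1.3333
  S[A,B] = ((-1)·(-3.75) + (1)·(4.25) + (-1)·(3.25) + (1)·(-3.75)) / 3 = 1/3 = 0.3333
  S[B,B] = ((-3.75)·(-3.75) + (4.25)·(4.25) + (3.25)·(3.25) + (-3.75)·(-3.75)) / 3 = 56.75/3 = 18.9167
  S = [[1.3333, 0.3333],
 [0.3333, 18.9167]].

Step 3 — invert S. det(S) = 1.3333·18.9167 - (0.3333)² = 25.1111.
  S^{-1} = (1/det) · [[d, -b], [-b, a]] = [[0.7533, -0.0133],
 [-0.0133, 0.0531]].

Step 4 — quadratic form (x̄ - mu_0)^T · S^{-1} · (x̄ - mu_0):
  S^{-1} · (x̄ - mu_0) = (1.4967, 0.0133),
  (x̄ - mu_0)^T · [...] = (2)·(1.4967) + (0.75)·(0.0133) = 3.0033.

Step 5 — scale by n: T² = 4 · 3.0033 = 12.0133.

T² ≈ 12.0133


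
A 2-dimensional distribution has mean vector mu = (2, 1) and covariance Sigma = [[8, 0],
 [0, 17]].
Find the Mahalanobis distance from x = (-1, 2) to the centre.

Step 1 — centre the observation: (x - mu) = (-3, 1).

Step 2 — invert Sigma. det(Sigma) = 8·17 - (0)² = 136.
  Sigma^{-1} = (1/det) · [[d, -b], [-b, a]] = [[0.125, 0],
 [0, 0.0588]].

Step 3 — form the quadratic (x - mu)^T · Sigma^{-1} · (x - mu):
  Sigma^{-1} · (x - mu) = (-0.375, 0.0588).
  (x - mu)^T · [Sigma^{-1} · (x - mu)] = (-3)·(-0.375) + (1)·(0.0588) = 1.1838.

Step 4 — take square root: d = √(1.1838) ≈ 1.088.

d(x, mu) = √(1.1838) ≈ 1.088


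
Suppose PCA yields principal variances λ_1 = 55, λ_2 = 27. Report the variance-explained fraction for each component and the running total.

Step 1 — total variance = trace(Sigma) = Σ λ_i = 55 + 27 = 82.

Step 2 — fraction explained by component i = λ_i / Σ λ:
  PC1: 55/82 = 0.6707
  PC2: 27/82 = 0.3293

Step 3 — cumulative fraction after k components = (λ_1 + ... + λ_k) / Σ λ:
  k = 1: 55/82 = 0.6707
  k = 2: (55 + 27)/82 = 82/82 = 1

Summary (fraction, with percent):

explained: PC1 0.6707 (67.07%), PC2 0.3293 (32.93%);  cumulative: 0.6707, 1


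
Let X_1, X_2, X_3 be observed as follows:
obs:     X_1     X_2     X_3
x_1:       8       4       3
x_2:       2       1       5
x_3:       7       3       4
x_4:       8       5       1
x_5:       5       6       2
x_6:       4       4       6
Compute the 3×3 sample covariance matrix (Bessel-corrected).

Step 1 — column means:
  mean(X_1) = (8 + 2 + 7 + 8 + 5 + 4) / 6 = 34/6 = 5.6667
  mean(X_2) = (4 + 1 + 3 + 5 + 6 + 4) / 6 = 23/6 = 3.8333
  mean(X_3) = (3 + 5 + 4 + 1 + 2 + 6) / 6 = 21/6 = 3.5

Step 2 — sample covariance S[i,j] = (1/(n-1)) · Σ_k (x_{k,i} - mean_i) · (x_{k,j} - mean_j), with n-1 = 5.
  S[X_1,X_1] = ((2.3333)·(2.3333) + (-3.6667)·(-3.6667) + (1.3333)·(1.3333) + (2.3333)·(2.3333) + (-0.6667)·(-0.6667) + (-1.6667)·(-1.6667)) / 5 = 29.3333/5 = 5.8667
  S[X_1,X_2] = ((2.3333)·(0.1667) + (-3.6667)·(-2.8333) + (1.3333)·(-0.8333) + (2.3333)·(1.1667) + (-0.6667)·(2.1667) + (-1.6667)·(0.1667)) / 5 = 10.6667/5 = 2.1333
  S[X_1,X_3] = ((2.3333)·(-0.5) + (-3.6667)·(1.5) + (1.3333)·(0.5) + (2.3333)·(-2.5) + (-0.6667)·(-1.5) + (-1.6667)·(2.5)) / 5 = -15/5 = -3
  S[X_2,X_2] = ((0.1667)·(0.1667) + (-2.8333)·(-2.8333) + (-0.8333)·(-0.8333) + (1.1667)·(1.1667) + (2.1667)·(2.1667) + (0.1667)·(0.1667)) / 5 = 14.8333/5 = 2.9667
  S[X_2,X_3] = ((0.1667)·(-0.5) + (-2.8333)·(1.5) + (-0.8333)·(0.5) + (1.1667)·(-2.5) + (2.1667)·(-1.5) + (0.1667)·(2.5)) / 5 = -10.5/5 = -2.1
  S[X_3,X_3] = ((-0.5)·(-0.5) + (1.5)·(1.5) + (0.5)·(0.5) + (-2.5)·(-2.5) + (-1.5)·(-1.5) + (2.5)·(2.5)) / 5 = 17.5/5 = 3.5

S is symmetric (S[j,i] = S[i,j]). Assembling:

S = [[5.8667, 2.1333, -3],
 [2.1333, 2.9667, -2.1],
 [-3, -2.1, 3.5]]


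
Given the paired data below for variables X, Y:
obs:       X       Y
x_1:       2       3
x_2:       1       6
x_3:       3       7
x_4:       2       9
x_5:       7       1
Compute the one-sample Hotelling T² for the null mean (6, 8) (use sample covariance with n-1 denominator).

Step 1 — sample mean vector:
  mean(X) = (2 + 1 + 3 + 2 + 7) / 5 = 15/5 = 3
  mean(Y) = (3 + 6 + 7 + 9 + 1) / 5 = 26/5 = 5.2
  x̄ = (3, 5.2),  deviation x̄ - mu_0 = (3, 5.2) - (6, 8) = (-3, -2.8).

Step 2 — sample covariance matrix, S[i,j] = (1/(n-1)) · Σ_k (x_{k,i} - mean_i) · (x_{k,j} - mean_j), divisor n-1 = 4:
  S[X,X] = ((-1)·(-1) + (-2)·(-2) + (0)·(0) + (-1)·(-1) + (4)·(4)) / 4 = 22/4 = 5.5
  S[X,Y] = ((-1)·(-2.2) + (-2)·(0.8) + (0)·(1.8) + (-1)·(3.8) + (4)·(-4.2)) / 4 = -20/4 = -5
  S[Y,Y] = ((-2.2)·(-2.2) + (0.8)·(0.8) + (1.8)·(1.8) + (3.8)·(3.8) + (-4.2)·(-4.2)) / 4 = 40.8/4 = 10.2
  S = [[5.5, -5],
 [-5, 10.2]].

Step 3 — invert S. det(S) = 5.5·10.2 - (-5)² = 31.1.
  S^{-1} = (1/det) · [[d, -b], [-b, a]] = [[0.328, 0.1608],
 [0.1608, 0.1768]].

Step 4 — quadratic form (x̄ - mu_0)^T · S^{-1} · (x̄ - mu_0):
  S^{-1} · (x̄ - mu_0) = (-1.4341, -0.9775),
  (x̄ - mu_0)^T · [...] = (-3)·(-1.4341) + (-2.8)·(-0.9775) = 7.0392.

Step 5 — scale by n: T² = 5 · 7.0392 = 35.1961.

T² ≈ 35.1961


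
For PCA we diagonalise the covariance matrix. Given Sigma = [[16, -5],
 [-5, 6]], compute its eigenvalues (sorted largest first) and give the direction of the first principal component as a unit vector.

Step 1 — characteristic polynomial of 2×2 Sigma:
  det(Sigma - λI) = λ² - trace · λ + det = 0.
  trace = 16 + 6 = 22, det = 16·6 - (-5)² = 71.
Step 2 — discriminant:
  Δ = trace² - 4·det = 484 - 284 = 200.
Step 3 — eigenvalues:
  λ = (trace ± √Δ)/2 = (22 ± 14.1421)/2,
  λ_1 = 18.0711,  λ_2 = 3.9289.

Step 4 — unit eigenvector for λ_1: solve (Sigma - λ_1 I)v = 0. First row:
  (16 - 18.0711)·v_x + (-5)·v_y = 0, i.e. (-2.0711)·v_x + (-5)·v_y = 0,
  so v ∝ (b, λ_1 - a) = (-5, 2.0711); multiply by -1 so the first entry is positive: u = (5, -2.0711).
  ||u|| = √((5)² + (-2.0711)²) = √(29.2893) ≈ 5.412,
  v_1 = u/||u|| ≈ (0.9239, -0.3827) (||v_1|| = 1).

λ_1 = 18.0711,  λ_2 = 3.9289;  v_1 ≈ (0.9239, -0.3827)


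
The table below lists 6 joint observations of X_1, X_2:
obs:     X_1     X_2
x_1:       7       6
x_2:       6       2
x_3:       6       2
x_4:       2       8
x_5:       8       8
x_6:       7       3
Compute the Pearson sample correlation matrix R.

Step 1 — column means:
  mean(X_1) = (7 + 6 + 6 + 2 + 8 + 7) / 6 = 36/6 = 6
  mean(X_2) = (6 + 2 + 2 + 8 + 8 + 3) / 6 = 29/6 = 4.8333

Step 2 — sample variances and covariances s[i,j] = (1/(n-1)) · Σ_k (x_{k,i} - mean_i) · (x_{k,j} - mean_j), with n-1 = 5:
  s[X_1,X_1] = ((1)·(1) + (0)·(0) + (0)·(0) + (-4)·(-4) + (2)·(2) + (1)·(1)) / 5 = 22/5 = 4.4
  s[X_1,X_2] = ((1)·(1.1667) + (0)·(-2.8333) + (0)·(-2.8333) + (-4)·(3.1667) + (2)·(3.1667) + (1)·(-1.8333)) / 5 = -7/5 = -1.4
  s[X_2,X_2] = ((1.1667)·(1.1667) + (-2.8333)·(-2.8333) + (-2.8333)·(-2.8333) + (3.1667)·(3.1667) + (3.1667)·(3.1667) + (-1.8333)·(-1.8333)) / 5 = 40.8333/5 = 8.1667
  Sample standard deviations s_i = √(s[i,i]):
  s(X_1) = √(4.4) = 2.0976
  s(X_2) = √(8.1667) = 2.8577

Step 3 — r_{ij} = s_{ij} / (s_i · s_j):
  r[X_1,X_1] = 1 (diagonal).
  r[X_1,X_2] = -1.4 / (2.0976 · 2.8577) = -1.4 / 5.9944 = -0.2335
  r[X_2,X_2] = 1 (diagonal).

R is symmetric with unit diagonal. Assembling:

R = [[1, -0.2335],
 [-0.2335, 1]]


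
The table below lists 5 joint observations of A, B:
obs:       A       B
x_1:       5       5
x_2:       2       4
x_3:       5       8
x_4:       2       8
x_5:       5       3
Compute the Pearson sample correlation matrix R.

Step 1 — column means:
  mean(A) = (5 + 2 + 5 + 2 + 5) / 5 = 19/5 = 3.8
  mean(B) = (5 + 4 + 8 + 8 + 3) / 5 = 28/5 = 5.6

Step 2 — sample variances and covariances s[i,j] = (1/(n-1)) · Σ_k (x_{k,i} - mean_i) · (x_{k,j} - mean_j), with n-1 = 4:
  s[A,A] = ((1.2)·(1.2) + (-1.8)·(-1.8) + (1.2)·(1.2) + (-1.8)·(-1.8) + (1.2)·(1.2)) / 4 = 10.8/4 = 2.7
  s[A,B] = ((1.2)·(-0.6) + (-1.8)·(-1.6) + (1.2)·(2.4) + (-1.8)·(2.4) + (1.2)·(-2.6)) / 4 = -2.4/4 = -0.6
  s[B,B] = ((-0.6)·(-0.6) + (-1.6)·(-1.6) + (2.4)·(2.4) + (2.4)·(2.4) + (-2.6)·(-2.6)) / 4 = 21.2/4 = 5.3
  Sample standard deviations s_i = √(s[i,i]):
  s(A) = √(2.7) = 1.6432
  s(B) = √(5.3) = 2.3022

Step 3 — r_{ij} = s_{ij} / (s_i · s_j):
  r[A,A] = 1 (diagonal).
  r[A,B] = -0.6 / (1.6432 · 2.3022) = -0.6 / 3.7829 = -0.1586
  r[B,B] = 1 (diagonal).

R is symmetric with unit diagonal. Assembling:

R = [[1, -0.1586],
 [-0.1586, 1]]


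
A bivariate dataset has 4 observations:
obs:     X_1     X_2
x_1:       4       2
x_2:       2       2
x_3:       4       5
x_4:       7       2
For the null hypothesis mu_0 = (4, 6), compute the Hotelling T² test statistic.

Step 1 — sample mean vector:
  mean(X_1) = (4 + 2 + 4 + 7) / 4 = 17/4 = 4.25
  mean(X_2) = (2 + 2 + 5 + 2) / 4 = 11/4 = 2.75
  x̄ = (4.25, 2.75),  deviation x̄ - mu_0 = (4.25, 2.75) - (4, 6) = (0.25, -3.25).

Step 2 — sample covariance matrix, S[i,j] = (1/(n-1)) · Σ_k (x_{k,i} - mean_i) · (x_{k,j} - mean_j), divisor n-1 = 3:
  S[X_1,X_1] = ((-0.25)·(-0.25) + (-2.25)·(-2.25) + (-0.25)·(-0.25) + (2.75)·(2.75)) / 3 = 12.75/3 = 4.25
  S[X_1,X_2] = ((-0.25)·(-0.75) + (-2.25)·(-0.75) + (-0.25)·(2.25) + (2.75)·(-0.75)) / 3 = -0.75/3 = -0.25
  S[X_2,X_2] = ((-0.75)·(-0.75) + (-0.75)·(-0.75) + (2.25)·(2.25) + (-0.75)·(-0.75)) / 3 = 6.75/3 = 2.25
  S = [[4.25, -0.25],
 [-0.25, 2.25]].

Step 3 — invert S. det(S) = 4.25·2.25 - (-0.25)² = 9.5.
  S^{-1} = (1/det) · [[d, -b], [-b, a]] = [[0.2368, 0.0263],
 [0.0263, 0.4474]].

Step 4 — quadratic form (x̄ - mu_0)^T · S^{-1} · (x̄ - mu_0):
  S^{-1} · (x̄ - mu_0) = (-0.0263, -1.4474),
  (x̄ - mu_0)^T · [...] = (0.25)·(-0.0263) + (-3.25)·(-1.4474) = 4.6974.

Step 5 — scale by n: T² = 4 · 4.6974 = 18.7895.

T² ≈ 18.7895


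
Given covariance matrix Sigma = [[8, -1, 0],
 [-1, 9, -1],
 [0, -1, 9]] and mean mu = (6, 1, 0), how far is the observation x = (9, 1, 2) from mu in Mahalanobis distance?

Step 1 — centre the observation: (x - mu) = (3, 0, 2).

Step 2 — invert Sigma (cofactor / det for 3×3, or solve directly):
  Sigma^{-1} = [[0.1268, 0.0143, 0.0016],
 [0.0143, 0.1141, 0.0127],
 [0.0016, 0.0127, 0.1125]].

Step 3 — form the quadratic (x - mu)^T · Sigma^{-1} · (x - mu):
  Sigma^{-1} · (x - mu) = (0.3835, 0.0681, 0.2298).
  (x - mu)^T · [Sigma^{-1} · (x - mu)] = (3)·(0.3835) + (0)·(0.0681) + (2)·(0.2298) = 1.6101.

Step 4 — take square root: d = √(1.6101) ≈ 1.2689.

d(x, mu) = √(1.6101) ≈ 1.2689


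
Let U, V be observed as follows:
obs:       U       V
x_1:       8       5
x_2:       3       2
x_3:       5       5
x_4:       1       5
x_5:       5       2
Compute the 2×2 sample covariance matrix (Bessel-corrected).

Step 1 — column means:
  mean(U) = (8 + 3 + 5 + 1 + 5) / 5 = 22/5 = 4.4
  mean(V) = (5 + 2 + 5 + 5 + 2) / 5 = 19/5 = 3.8

Step 2 — sample covariance S[i,j] = (1/(n-1)) · Σ_k (x_{k,i} - mean_i) · (x_{k,j} - mean_j), with n-1 = 4.
  S[U,U] = ((3.6)·(3.6) + (-1.4)·(-1.4) + (0.6)·(0.6) + (-3.4)·(-3.4) + (0.6)·(0.6)) / 4 = 27.2/4 = 6.8
  S[U,V] = ((3.6)·(1.2) + (-1.4)·(-1.8) + (0.6)·(1.2) + (-3.4)·(1.2) + (0.6)·(-1.8)) / 4 = 2.4/4 = 0.6
  S[V,V] = ((1.2)·(1.2) + (-1.8)·(-1.8) + (1.2)·(1.2) + (1.2)·(1.2) + (-1.8)·(-1.8)) / 4 = 10.8/4 = 2.7

S is symmetric (S[j,i] = S[i,j]). Assembling:

S = [[6.8, 0.6],
 [0.6, 2.7]]


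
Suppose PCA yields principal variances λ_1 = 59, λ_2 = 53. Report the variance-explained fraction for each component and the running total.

Step 1 — total variance = trace(Sigma) = Σ λ_i = 59 + 53 = 112.

Step 2 — fraction explained by component i = λ_i / Σ λ:
  PC1: 59/112 = 0.5268
  PC2: 53/112 = 0.4732

Step 3 — cumulative fraction after k components = (λ_1 + ... + λ_k) / Σ λ:
  k = 1: 59/112 = 0.5268
  k = 2: (59 + 53)/112 = 112/112 = 1

Summary (fraction, with percent):

explained: PC1 0.5268 (52.68%), PC2 0.4732 (47.32%);  cumulative: 0.5268, 1


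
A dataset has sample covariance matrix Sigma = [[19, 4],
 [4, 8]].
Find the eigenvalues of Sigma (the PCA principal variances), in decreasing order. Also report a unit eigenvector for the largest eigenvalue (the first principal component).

Step 1 — characteristic polynomial of 2×2 Sigma:
  det(Sigma - λI) = λ² - trace · λ + det = 0.
  trace = 19 + 8 = 27, det = 19·8 - (4)² = 136.
Step 2 — discriminant:
  Δ = trace² - 4·det = 729 - 544 = 185.
Step 3 — eigenvalues:
  λ = (trace ± √Δ)/2 = (27 ± 13.6015)/2,
  λ_1 = 20.3007,  λ_2 = 6.6993.

Step 4 — unit eigenvector for λ_1: solve (Sigma - λ_1 I)v = 0. First row:
  (19 - 20.3007)·v_x + (4)·v_y = 0, i.e. (-1.3007)·v_x + (4)·v_y = 0,
  so v ∝ (b, λ_1 - a) = (4, 1.3007) = u.
  ||u|| = √((4)² + (1.3007)²) = √(17.6919) ≈ 4.2062,
  v_1 = u/||u|| ≈ (0.951, 0.3092) (||v_1|| = 1).

λ_1 = 20.3007,  λ_2 = 6.6993;  v_1 ≈ (0.951, 0.3092)


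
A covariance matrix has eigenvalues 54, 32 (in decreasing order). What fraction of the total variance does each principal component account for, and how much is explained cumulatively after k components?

Step 1 — total variance = trace(Sigma) = Σ λ_i = 54 + 32 = 86.

Step 2 — fraction explained by component i = λ_i / Σ λ:
  PC1: 54/86 = 0.6279
  PC2: 32/86 = 0.3721

Step 3 — cumulative fraction after k components = (λ_1 + ... + λ_k) / Σ λ:
  k = 1: 54/86 = 0.6279
  k = 2: (54 + 32)/86 = 86/86 = 1

Summary (fraction, with percent):

explained: PC1 0.6279 (62.79%), PC2 0.3721 (37.21%);  cumulative: 0.6279, 1


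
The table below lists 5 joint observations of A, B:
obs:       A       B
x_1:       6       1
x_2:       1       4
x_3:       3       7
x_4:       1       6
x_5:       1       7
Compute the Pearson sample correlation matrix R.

Step 1 — column means:
  mean(A) = (6 + 1 + 3 + 1 + 1) / 5 = 12/5 = 2.4
  mean(B) = (1 + 4 + 7 + 6 + 7) / 5 = 25/5 = 5

Step 2 — sample variances and covariances s[i,j] = (1/(n-1)) · Σ_k (x_{k,i} - mean_i) · (x_{k,j} - mean_j), with n-1 = 4:
  s[A,A] = ((3.6)·(3.6) + (-1.4)·(-1.4) + (0.6)·(0.6) + (-1.4)·(-1.4) + (-1.4)·(-1.4)) / 4 = 19.2/4 = 4.8
  s[A,B] = ((3.6)·(-4) + (-1.4)·(-1) + (0.6)·(2) + (-1.4)·(1) + (-1.4)·(2)) / 4 = -16/4 = -4
  s[B,B] = ((-4)·(-4) + (-1)·(-1) + (2)·(2) + (1)·(1) + (2)·(2)) / 4 = 26/4 = 6.5
  Sample standard deviations s_i = √(s[i,i]):
  s(A) = √(4.8) = 2.1909
  s(B) = √(6.5) = 2.5495

Step 3 — r_{ij} = s_{ij} / (s_i · s_j):
  r[A,A] = 1 (diagonal).
  r[A,B] = -4 / (2.1909 · 2.5495) = -4 / 5.5857 = -0.7161
  r[B,B] = 1 (diagonal).

R is symmetric with unit diagonal. Assembling:

R = [[1, -0.7161],
 [-0.7161, 1]]


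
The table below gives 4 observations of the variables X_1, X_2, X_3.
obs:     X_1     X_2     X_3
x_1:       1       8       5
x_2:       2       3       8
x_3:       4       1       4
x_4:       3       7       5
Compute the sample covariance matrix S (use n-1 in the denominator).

Step 1 — column means:
  mean(X_1) = (1 + 2 + 4 + 3) / 4 = 10/4 = 2.5
  mean(X_2) = (8 + 3 + 1 + 7) / 4 = 19/4 = 4.75
  mean(X_3) = (5 + 8 + 4 + 5) / 4 = 22/4 = 5.5

Step 2 — sample covariance S[i,j] = (1/(n-1)) · Σ_k (x_{k,i} - mean_i) · (x_{k,j} - mean_j), with n-1 = 3.
  S[X_1,X_1] = ((-1.5)·(-1.5) + (-0.5)·(-0.5) + (1.5)·(1.5) + (0.5)·(0.5)) / 3 = 5/3 = 1.6667
  S[X_1,X_2] = ((-1.5)·(3.25) + (-0.5)·(-1.75) + (1.5)·(-3.75) + (0.5)·(2.25)) / 3 = -8.5/3 = -2.8333
  S[X_1,X_3] = ((-1.5)·(-0.5) + (-0.5)·(2.5) + (1.5)·(-1.5) + (0.5)·(-0.5)) / 3 = -3/3 = -1
  S[X_2,X_2] = ((3.25)·(3.25) + (-1.75)·(-1.75) + (-3.75)·(-3.75) + (2.25)·(2.25)) / 3 = 32.75/3 = 10.9167
  S[X_2,X_3] = ((3.25)·(-0.5) + (-1.75)·(2.5) + (-3.75)·(-1.5) + (2.25)·(-0.5)) / 3 = -1.5/3 = -0.5
  S[X_3,X_3] = ((-0.5)·(-0.5) + (2.5)·(2.5) + (-1.5)·(-1.5) + (-0.5)·(-0.5)) / 3 = 9/3 = 3

S is symmetric (S[j,i] = S[i,j]). Assembling:

S = [[1.6667, -2.8333, -1],
 [-2.8333, 10.9167, -0.5],
 [-1, -0.5, 3]]


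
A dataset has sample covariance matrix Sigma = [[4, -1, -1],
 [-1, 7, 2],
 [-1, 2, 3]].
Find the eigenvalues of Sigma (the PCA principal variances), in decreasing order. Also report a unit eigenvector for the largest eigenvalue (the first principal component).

Step 1 — characteristic polynomial p(λ) = det(λI - Sigma) = λ³ - tr·λ² + c_1·λ - det, where tr = trace, c_1 = sum of the principal 2×2 minors, det = det(Sigma):
  tr = 4 + 7 + 3 = 14,
  c_1 = (4·7 - (-1)²) + (4·3 - (-1)²) + (7·3 - (2)²) = 27 + 11 + 17 = 55,
  det = 4·(7·3 - (2)²) - (-1)·((-1)·3 - (2)·(-1)) + (-1)·((-1)·(2) - 7·(-1)) = 4·(17) - (-1)·(-1) + (-1)·(5) = 62.
  So p(λ) = λ³ - 14λ² + 55λ - 62.
Step 2 — look for an integer root (rational root theorem: any rational root is an integer divisor of 62). Testing λ = 2:
  p(2) = 8 - 56 + 110 - 62 = 0  ✓
  Dividing out (λ - 2): p(λ) = (λ - 2)(λ² - 12λ + 31).
Step 3 — remaining eigenvalues from the quadratic λ² - 12λ + 31 = 0:
  Δ = 12² - 4·31 = 144 - 124 = 20,  λ = (12 ± √20)/2 = (12 ± 4.4721)/2 ≈ 8.2361 or 3.7639.
  Sorted: λ_1 = 8.2361,  λ_2 = 3.7639,  λ_3 = 2  (check: sum = 14 = tr ✓).

Step 4 — unit eigenvector for λ_1 ≈ 8.2361: v spans the null space of (Sigma - λ_1 I), whose rows are
  r_1 = (-4.2361, -1, -1),  r_2 = (-1, -1.2361, 2),  r_3 = (-1, 2, -5.2361).
  v is orthogonal to every row, so take v ∝ r_1 × r_2 = ((-1)·(2) - (-1)·(-1.2361), (-1)·(-1) - (-4.2361)·(2), (-4.2361)·(-1.2361) - (-1)·(-1)) ≈ (-3.2361, 9.4721, 4.2361).
  Rescale (multiply by -1 so the first nonzero entry is positive): u = (3.2361, -9.4721, -4.2361).
  ||u|| = √((3.2361)² + (-9.4721)² + (-4.2361)²) = √(118.1378) ≈ 10.8691,  v_1 = u/||u|| ≈ (0.2977, -0.8715, -0.3897) (||v_1|| = 1).

λ_1 = 8.2361,  λ_2 = 3.7639,  λ_3 = 2;  v_1 ≈ (0.2977, -0.8715, -0.3897)


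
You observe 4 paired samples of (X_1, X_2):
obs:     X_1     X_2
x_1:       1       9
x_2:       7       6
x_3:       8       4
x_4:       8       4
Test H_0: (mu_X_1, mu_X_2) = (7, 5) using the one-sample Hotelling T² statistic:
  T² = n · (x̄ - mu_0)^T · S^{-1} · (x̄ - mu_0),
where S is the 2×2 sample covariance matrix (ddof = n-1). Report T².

Step 1 — sample mean vector:
  mean(X_1) = (1 + 7 + 8 + 8) / 4 = 24/4 = 6
  mean(X_2) = (9 + 6 + 4 + 4) / 4 = 23/4 = 5.75
  x̄ = (6, 5.75),  deviation x̄ - mu_0 = (6, 5.75) - (7, 5) = (-1, 0.75).

Step 2 — sample covariance matrix, S[i,j] = (1/(n-1)) · Σ_k (x_{k,i} - mean_i) · (x_{k,j} - mean_j), divisor n-1 = 3:
  S[X_1,X_1] = ((-5)·(-5) + (1)·(1) + (2)·(2) + (2)·(2)) / 3 = 34/3 = 11.3333
  S[X_1,X_2] = ((-5)·(3.25) + (1)·(0.25) + (2)·(-1.75) + (2)·(-1.75)) / 3 = -23/3 = -7.6667
  S[X_2,X_2] = ((3.25)·(3.25) + (0.25)·(0.25) + (-1.75)·(-1.75) + (-1.75)·(-1.75)) / 3 = 16.75/3 = 5.5833
  S = [[11.3333, -7.6667],
 [-7.6667, 5.5833]].

Step 3 — invert S. det(S) = 11.3333·5.5833 - (-7.6667)² = 4.5.
  S^{-1} = (1/det) · [[d, -b], [-b, a]] = [[1.2407, 1.7037],
 [1.7037, 2.5185]].

Step 4 — quadratic form (x̄ - mu_0)^T · S^{-1} · (x̄ - mu_0):
  S^{-1} · (x̄ - mu_0) = (0.037, 0.1852),
  (x̄ - mu_0)^T · [...] = (-1)·(0.037) + (0.75)·(0.1852) = 0.1019.

Step 5 — scale by n: T² = 4 · 0.1019 = 0.4074.

T² ≈ 0.4074


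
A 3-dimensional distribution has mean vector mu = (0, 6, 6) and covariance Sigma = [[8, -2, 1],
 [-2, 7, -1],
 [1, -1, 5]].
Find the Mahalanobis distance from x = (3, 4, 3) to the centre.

Step 1 — centre the observation: (x - mu) = (3, -2, -3).

Step 2 — invert Sigma (cofactor / det for 3×3, or solve directly):
  Sigma^{-1} = [[0.1365, 0.0361, -0.0201],
 [0.0361, 0.1566, 0.0241],
 [-0.0201, 0.0241, 0.2088]].

Step 3 — form the quadratic (x - mu)^T · Sigma^{-1} · (x - mu):
  Sigma^{-1} · (x - mu) = (0.3976, -0.2771, -0.7349).
  (x - mu)^T · [Sigma^{-1} · (x - mu)] = (3)·(0.3976) + (-2)·(-0.2771) + (-3)·(-0.7349) = 3.9518.

Step 4 — take square root: d = √(3.9518) ≈ 1.9879.

d(x, mu) = √(3.9518) ≈ 1.9879


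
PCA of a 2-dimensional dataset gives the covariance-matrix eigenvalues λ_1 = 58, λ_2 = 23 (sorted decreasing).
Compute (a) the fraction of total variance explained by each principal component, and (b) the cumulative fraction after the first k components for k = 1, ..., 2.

Step 1 — total variance = trace(Sigma) = Σ λ_i = 58 + 23 = 81.

Step 2 — fraction explained by component i = λ_i / Σ λ:
  PC1: 58/81 = 0.716
  PC2: 23/81 = 0.284

Step 3 — cumulative fraction after k components = (λ_1 + ... + λ_k) / Σ λ:
  k = 1: 58/81 = 0.716
  k = 2: (58 + 23)/81 = 81/81 = 1

Summary (fraction, with percent):

explained: PC1 0.716 (71.6%), PC2 0.284 (28.4%);  cumulative: 0.716, 1


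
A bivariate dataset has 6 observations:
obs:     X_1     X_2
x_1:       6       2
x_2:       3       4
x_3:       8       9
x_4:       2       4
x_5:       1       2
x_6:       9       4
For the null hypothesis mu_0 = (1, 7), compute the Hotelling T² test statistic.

Step 1 — sample mean vector:
  mean(X_1) = (6 + 3 + 8 + 2 + 1 + 9) / 6 = 29/6 = 4.8333
  mean(X_2) = (2 + 4 + 9 + 4 + 2 + 4) / 6 = 25/6 = 4.1667
  x̄ = (4.8333, 4.1667),  deviation x̄ - mu_0 = (4.8333, 4.1667) - (1, 7) = (3.8333, -2.8333).

Step 2 — sample covariance matrix, S[i,j] = (1/(n-1)) · Σ_k (x_{k,i} - mean_i) · (x_{k,j} - mean_j), divisor n-1 = 5:
  S[X_1,X_1] = ((1.1667)·(1.1667) + (-1.8333)·(-1.8333) + (3.1667)·(3.1667) + (-2.8333)·(-2.8333) + (-3.8333)·(-3.8333) + (4.1667)·(4.1667)) / 5 = 54.8333/5 = 10.9667
  S[X_1,X_2] = ((1.1667)·(-2.1667) + (-1.8333)·(-0.1667) + (3.1667)·(4.8333) + (-2.8333)·(-0.1667) + (-3.8333)·(-2.1667) + (4.1667)·(-0.1667)) / 5 = 21.1667/5 = 4.2333
  S[X_2,X_2] = ((-2.1667)·(-2.1667) + (-0.1667)·(-0.1667) + (4.8333)·(4.8333) + (-0.1667)·(-0.1667) + (-2.1667)·(-2.1667) + (-0.1667)·(-0.1667)) / 5 = 32.8333/5 = 6.5667
  S = [[10.9667, 4.2333],
 [4.2333, 6.5667]].

Step 3 — invert S. det(S) = 10.9667·6.5667 - (4.2333)² = 54.0933.
  S^{-1} = (1/det) · [[d, -b], [-b, a]] = [[0.1214, -0.0783],
 [-0.0783, 0.2027]].

Step 4 — quadratic form (x̄ - mu_0)^T · S^{-1} · (x̄ - mu_0):
  S^{-1} · (x̄ - mu_0) = (0.6871, -0.8744),
  (x̄ - mu_0)^T · [...] = (3.8333)·(0.6871) + (-2.8333)·(-0.8744) = 5.1113.

Step 5 — scale by n: T² = 6 · 5.1113 = 30.668.

T² ≈ 30.668


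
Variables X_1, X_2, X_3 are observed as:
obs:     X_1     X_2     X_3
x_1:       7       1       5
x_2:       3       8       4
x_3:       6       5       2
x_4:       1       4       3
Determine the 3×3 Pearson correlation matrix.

Step 1 — column means:
  mean(X_1) = (7 + 3 + 6 + 1) / 4 = 17/4 = 4.25
  mean(X_2) = (1 + 8 + 5 + 4) / 4 = 18/4 = 4.5
  mean(X_3) = (5 + 4 + 2 + 3) / 4 = 14/4 = 3.5

Step 2 — sample variances and covariances s[i,j] = (1/(n-1)) · Σ_k (x_{k,i} - mean_i) · (x_{k,j} - mean_j), with n-1 = 3:
  s[X_1,X_1] = ((2.75)·(2.75) + (-1.25)·(-1.25) + (1.75)·(1.75) + (-3.25)·(-3.25)) / 3 = 22.75/3 = 7.5833
  s[X_1,X_2] = ((2.75)·(-3.5) + (-1.25)·(3.5) + (1.75)·(0.5) + (-3.25)·(-0.5)) / 3 = -11.5/3 = -3.8333
  s[X_1,X_3] = ((2.75)·(1.5) + (-1.25)·(0.5) + (1.75)·(-1.5) + (-3.25)·(-0.5)) / 3 = 2.5/3 = 0.8333
  s[X_2,X_2] = ((-3.5)·(-3.5) + (3.5)·(3.5) + (0.5)·(0.5) + (-0.5)·(-0.5)) / 3 = 25/3 = 8.3333
  s[X_2,X_3] = ((-3.5)·(1.5) + (3.5)·(0.5) + (0.5)·(-1.5) + (-0.5)·(-0.5)) / 3 = -4/3 = -1.3333
  s[X_3,X_3] = ((1.5)·(1.5) + (0.5)·(0.5) + (-1.5)·(-1.5) + (-0.5)·(-0.5)) / 3 = 5/3 = 1.6667
  Sample standard deviations s_i = √(s[i,i]):
  s(X_1) = √(7.5833) = 2.7538
  s(X_2) = √(8.3333) = 2.8868
  s(X_3) = √(1.6667) = 1.291

Step 3 — r_{ij} = s_{ij} / (s_i · s_j):
  r[X_1,X_1] = 1 (diagonal).
  r[X_1,X_2] = -3.8333 / (2.7538 · 2.8868) = -3.8333 / 7.9495 = -0.4822
  r[X_1,X_3] = 0.8333 / (2.7538 · 1.291) = 0.8333 / 3.5551 = 0.2344
  r[X_2,X_2] = 1 (diagonal).
  r[X_2,X_3] = -1.3333 / (2.8868 · 1.291) = -1.3333 / 3.7268 = -0.3578
  r[X_3,X_3] = 1 (diagonal).

R is symmetric with unit diagonal. Assembling:

R = [[1, -0.4822, 0.2344],
 [-0.4822, 1, -0.3578],
 [0.2344, -0.3578, 1]]


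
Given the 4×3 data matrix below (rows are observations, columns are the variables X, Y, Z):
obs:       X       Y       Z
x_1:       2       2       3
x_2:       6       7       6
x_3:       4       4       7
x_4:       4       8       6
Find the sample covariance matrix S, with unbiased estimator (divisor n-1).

Step 1 — column means:
  mean(X) = (2 + 6 + 4 + 4) / 4 = 16/4 = 4
  mean(Y) = (2 + 7 + 4 + 8) / 4 = 21/4 = 5.25
  mean(Z) = (3 + 6 + 7 + 6) / 4 = 22/4 = 5.5

Step 2 — sample covariance S[i,j] = (1/(n-1)) · Σ_k (x_{k,i} - mean_i) · (x_{k,j} - mean_j), with n-1 = 3.
  S[X,X] = ((-2)·(-2) + (2)·(2) + (0)·(0) + (0)·(0)) / 3 = 8/3 = 2.6667
  S[X,Y] = ((-2)·(-3.25) + (2)·(1.75) + (0)·(-1.25) + (0)·(2.75)) / 3 = 10/3 = 3.3333
  S[X,Z] = ((-2)·(-2.5) + (2)·(0.5) + (0)·(1.5) + (0)·(0.5)) / 3 = 6/3 = 2
  S[Y,Y] = ((-3.25)·(-3.25) + (1.75)·(1.75) + (-1.25)·(-1.25) + (2.75)·(2.75)) / 3 = 22.75/3 = 7.5833
  S[Y,Z] = ((-3.25)·(-2.5) + (1.75)·(0.5) + (-1.25)·(1.5) + (2.75)·(0.5)) / 3 = 8.5/3 = 2.8333
  S[Z,Z] = ((-2.5)·(-2.5) + (0.5)·(0.5) + (1.5)·(1.5) + (0.5)·(0.5)) / 3 = 9/3 = 3

S is symmetric (S[j,i] = S[i,j]). Assembling:

S = [[2.6667, 3.3333, 2],
 [3.3333, 7.5833, 2.8333],
 [2, 2.8333, 3]]


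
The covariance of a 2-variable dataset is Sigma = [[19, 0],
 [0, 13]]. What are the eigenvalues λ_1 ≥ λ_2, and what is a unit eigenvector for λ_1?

Step 1 — characteristic polynomial of 2×2 Sigma:
  det(Sigma - λI) = λ² - trace · λ + det = 0.
  trace = 19 + 13 = 32, det = 19·13 - (0)² = 247.
Step 2 — discriminant:
  Δ = trace² - 4·det = 1024 - 988 = 36.
Step 3 — eigenvalues:
  λ = (trace ± √Δ)/2 = (32 ± 6)/2,
  λ_1 = 19,  λ_2 = 13.

Step 4 — unit eigenvector for λ_1: Sigma is diagonal, so its eigenvectors are the coordinate axes. λ_1 = 19 is the diagonal entry on the first coordinate axis, hence
  v_1 = (1, 0) (||v_1|| = 1).

λ_1 = 19,  λ_2 = 13;  v_1 ≈ (1, 0)


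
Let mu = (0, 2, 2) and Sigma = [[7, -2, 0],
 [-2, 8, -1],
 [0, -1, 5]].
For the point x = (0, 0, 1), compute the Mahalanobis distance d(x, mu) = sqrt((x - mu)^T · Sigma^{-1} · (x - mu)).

Step 1 — centre the observation: (x - mu) = (0, -2, -1).

Step 2 — invert Sigma (cofactor / det for 3×3, or solve directly):
  Sigma^{-1} = [[0.1542, 0.0395, 0.0079],
 [0.0395, 0.1383, 0.0277],
 [0.0079, 0.0277, 0.2055]].

Step 3 — form the quadratic (x - mu)^T · Sigma^{-1} · (x - mu):
  Sigma^{-1} · (x - mu) = (-0.087, -0.3043, -0.2609).
  (x - mu)^T · [Sigma^{-1} · (x - mu)] = (0)·(-0.087) + (-2)·(-0.3043) + (-1)·(-0.2609) = 0.8696.

Step 4 — take square root: d = √(0.8696) ≈ 0.9325.

d(x, mu) = √(0.8696) ≈ 0.9325


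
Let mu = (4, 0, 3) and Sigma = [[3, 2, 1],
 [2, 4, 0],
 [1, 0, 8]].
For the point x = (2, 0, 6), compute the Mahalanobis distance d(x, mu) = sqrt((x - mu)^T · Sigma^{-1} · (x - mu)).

Step 1 — centre the observation: (x - mu) = (-2, 0, 3).

Step 2 — invert Sigma (cofactor / det for 3×3, or solve directly):
  Sigma^{-1} = [[0.5333, -0.2667, -0.0667],
 [-0.2667, 0.3833, 0.0333],
 [-0.0667, 0.0333, 0.1333]].

Step 3 — form the quadratic (x - mu)^T · Sigma^{-1} · (x - mu):
  Sigma^{-1} · (x - mu) = (-1.2667, 0.6333, 0.5333).
  (x - mu)^T · [Sigma^{-1} · (x - mu)] = (-2)·(-1.2667) + (0)·(0.6333) + (3)·(0.5333) = 4.1333.

Step 4 — take square root: d = √(4.1333) ≈ 2.0331.

d(x, mu) = √(4.1333) ≈ 2.0331


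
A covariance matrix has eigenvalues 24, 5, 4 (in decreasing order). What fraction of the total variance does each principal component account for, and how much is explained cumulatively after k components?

Step 1 — total variance = trace(Sigma) = Σ λ_i = 24 + 5 + 4 = 33.

Step 2 — fraction explained by component i = λ_i / Σ λ:
  PC1: 24/33 = 0.7273
  PC2: 5/33 = 0.1515
  PC3: 4/33 = 0.1212

Step 3 — cumulative fraction after k components = (λ_1 + ... + λ_k) / Σ λ:
  k = 1: 24/33 = 0.7273
  k = 2: (24 + 5)/33 = 29/33 = 0.8788
  k = 3: (24 + 5 + 4)/33 = 33/33 = 1

Summary (fraction, with percent):

explained: PC1 0.7273 (72.73%), PC2 0.1515 (15.15%), PC3 0.1212 (12.12%);  cumulative: 0.7273, 0.8788, 1


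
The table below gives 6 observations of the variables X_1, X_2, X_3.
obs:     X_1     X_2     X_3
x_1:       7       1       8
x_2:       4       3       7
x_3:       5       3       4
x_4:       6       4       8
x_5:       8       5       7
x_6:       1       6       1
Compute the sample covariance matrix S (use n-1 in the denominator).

Step 1 — column means:
  mean(X_1) = (7 + 4 + 5 + 6 + 8 + 1) / 6 = 31/6 = 5.1667
  mean(X_2) = (1 + 3 + 3 + 4 + 5 + 6) / 6 = 22/6 = 3.6667
  mean(X_3) = (8 + 7 + 4 + 8 + 7 + 1) / 6 = 35/6 = 5.8333

Step 2 — sample covariance S[i,j] = (1/(n-1)) · Σ_k (x_{k,i} - mean_i) · (x_{k,j} - mean_j), with n-1 = 5.
  S[X_1,X_1] = ((1.8333)·(1.8333) + (-1.1667)·(-1.1667) + (-0.1667)·(-0.1667) + (0.8333)·(0.8333) + (2.8333)·(2.8333) + (-4.1667)·(-4.1667)) / 5 = 30.8333/5 = 6.1667
  S[X_1,X_2] = ((1.8333)·(-2.6667) + (-1.1667)·(-0.6667) + (-0.1667)·(-0.6667) + (0.8333)·(0.3333) + (2.8333)·(1.3333) + (-4.1667)·(2.3333)) / 5 = -9.6667/5 = -1.9333
  S[X_1,X_3] = ((1.8333)·(2.1667) + (-1.1667)·(1.1667) + (-0.1667)·(-1.8333) + (0.8333)·(2.1667) + (2.8333)·(1.1667) + (-4.1667)·(-4.8333)) / 5 = 28.1667/5 = 5.6333
  S[X_2,X_2] = ((-2.6667)·(-2.6667) + (-0.6667)·(-0.6667) + (-0.6667)·(-0.6667) + (0.3333)·(0.3333) + (1.3333)·(1.3333) + (2.3333)·(2.3333)) / 5 = 15.3333/5 = 3.0667
  S[X_2,X_3] = ((-2.6667)·(2.1667) + (-0.6667)·(1.1667) + (-0.6667)·(-1.8333) + (0.3333)·(2.1667) + (1.3333)·(1.1667) + (2.3333)·(-4.8333)) / 5 = -14.3333/5 = -2.8667
  S[X_3,X_3] = ((2.1667)·(2.1667) + (1.1667)·(1.1667) + (-1.8333)·(-1.8333) + (2.1667)·(2.1667) + (1.1667)·(1.1667) + (-4.8333)·(-4.8333)) / 5 = 38.8333/5 = 7.7667

S is symmetric (S[j,i] = S[i,j]). Assembling:

S = [[6.1667, -1.9333, 5.6333],
 [-1.9333, 3.0667, -2.8667],
 [5.6333, -2.8667, 7.7667]]


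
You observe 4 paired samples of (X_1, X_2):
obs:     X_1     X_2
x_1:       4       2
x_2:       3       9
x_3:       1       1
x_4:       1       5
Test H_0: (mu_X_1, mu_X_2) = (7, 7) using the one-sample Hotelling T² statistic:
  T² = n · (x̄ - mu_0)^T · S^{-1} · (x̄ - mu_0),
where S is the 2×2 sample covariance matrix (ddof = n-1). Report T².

Step 1 — sample mean vector:
  mean(X_1) = (4 + 3 + 1 + 1) / 4 = 9/4 = 2.25
  mean(X_2) = (2 + 9 + 1 + 5) / 4 = 17/4 = 4.25
  x̄ = (2.25, 4.25),  deviation x̄ - mu_0 = (2.25, 4.25) - (7, 7) = (-4.75, -2.75).

Step 2 — sample covariance matrix, S[i,j] = (1/(n-1)) · Σ_k (x_{k,i} - mean_i) · (x_{k,j} - mean_j), divisor n-1 = 3:
  S[X_1,X_1] = ((1.75)·(1.75) + (0.75)·(0.75) + (-1.25)·(-1.25) + (-1.25)·(-1.25)) / 3 = 6.75/3 = 2.25
  S[X_1,X_2] = ((1.75)·(-2.25) + (0.75)·(4.75) + (-1.25)·(-3.25) + (-1.25)·(0.75)) / 3 = 2.75/3 = 0.9167
  S[X_2,X_2] = ((-2.25)·(-2.25) + (4.75)·(4.75) + (-3.25)·(-3.25) + (0.75)·(0.75)) / 3 = 38.75/3 = 12.9167
  S = [[2.25, 0.9167],
 [0.9167, 12.9167]].

Step 3 — invert S. det(S) = 2.25·12.9167 - (0.9167)² = 28.2222.
  S^{-1} = (1/det) · [[d, -b], [-b, a]] = [[0.4577, -0.0325],
 [-0.0325, 0.0797]].

Step 4 — quadratic form (x̄ - mu_0)^T · S^{-1} · (x̄ - mu_0):
  S^{-1} · (x̄ - mu_0) = (-2.0846, -0.065),
  (x̄ - mu_0)^T · [...] = (-4.75)·(-2.0846) + (-2.75)·(-0.065) = 10.0807.

Step 5 — scale by n: T² = 4 · 10.0807 = 40.3228.

T² ≈ 40.3228


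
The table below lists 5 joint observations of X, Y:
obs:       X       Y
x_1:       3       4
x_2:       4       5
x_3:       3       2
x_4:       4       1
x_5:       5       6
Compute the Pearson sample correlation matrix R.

Step 1 — column means:
  mean(X) = (3 + 4 + 3 + 4 + 5) / 5 = 19/5 = 3.8
  mean(Y) = (4 + 5 + 2 + 1 + 6) / 5 = 18/5 = 3.6

Step 2 — sample variances and covariances s[i,j] = (1/(n-1)) · Σ_k (x_{k,i} - mean_i) · (x_{k,j} - mean_j), with n-1 = 4:
  s[X,X] = ((-0.8)·(-0.8) + (0.2)·(0.2) + (-0.8)·(-0.8) + (0.2)·(0.2) + (1.2)·(1.2)) / 4 = 2.8/4 = 0.7
  s[X,Y] = ((-0.8)·(0.4) + (0.2)·(1.4) + (-0.8)·(-1.6) + (0.2)·(-2.6) + (1.2)·(2.4)) / 4 = 3.6/4 = 0.9
  s[Y,Y] = ((0.4)·(0.4) + (1.4)·(1.4) + (-1.6)·(-1.6) + (-2.6)·(-2.6) + (2.4)·(2.4)) / 4 = 17.2/4 = 4.3
  Sample standard deviations s_i = √(s[i,i]):
  s(X) = √(0.7) = 0.8367
  s(Y) = √(4.3) = 2.0736

Step 3 — r_{ij} = s_{ij} / (s_i · s_j):
  r[X,X] = 1 (diagonal).
  r[X,Y] = 0.9 / (0.8367 · 2.0736) = 0.9 / 1.7349 = 0.5188
  r[Y,Y] = 1 (diagonal).

R is symmetric with unit diagonal. Assembling:

R = [[1, 0.5188],
 [0.5188, 1]]


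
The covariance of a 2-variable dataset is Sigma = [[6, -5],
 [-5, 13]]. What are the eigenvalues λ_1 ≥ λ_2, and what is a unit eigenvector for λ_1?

Step 1 — characteristic polynomial of 2×2 Sigma:
  det(Sigma - λI) = λ² - trace · λ + det = 0.
  trace = 6 + 13 = 19, det = 6·13 - (-5)² = 53.
Step 2 — discriminant:
  Δ = trace² - 4·det = 361 - 212 = 149.
Step 3 — eigenvalues:
  λ = (trace ± √Δ)/2 = (19 ± 12.2066)/2,
  λ_1 = 15.6033,  λ_2 = 3.3967.

Step 4 — unit eigenvector for λ_1: solve (Sigma - λ_1 I)v = 0. First row:
  (6 - 15.6033)·v_x + (-5)·v_y = 0, i.e. (-9.6033)·v_x + (-5)·v_y = 0,
  so v ∝ (b, λ_1 - a) = (-5, 9.6033); multiply by -1 so the first entry is positive: u = (5, -9.6033).
  ||u|| = √((5)² + (-9.6033)²) = √(117.2229) ≈ 10.827,
  v_1 = u/||u|| ≈ (0.4618, -0.887) (||v_1|| = 1).

λ_1 = 15.6033,  λ_2 = 3.3967;  v_1 ≈ (0.4618, -0.887)


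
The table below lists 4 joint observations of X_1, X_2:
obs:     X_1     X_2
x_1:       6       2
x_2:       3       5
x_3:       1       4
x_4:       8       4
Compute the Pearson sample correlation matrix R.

Step 1 — column means:
  mean(X_1) = (6 + 3 + 1 + 8) / 4 = 18/4 = 4.5
  mean(X_2) = (2 + 5 + 4 + 4) / 4 = 15/4 = 3.75

Step 2 — sample variances and covariances s[i,j] = (1/(n-1)) · Σ_k (x_{k,i} - mean_i) · (x_{k,j} - mean_j), with n-1 = 3:
  s[X_1,X_1] = ((1.5)·(1.5) + (-1.5)·(-1.5) + (-3.5)·(-3.5) + (3.5)·(3.5)) / 3 = 29/3 = 9.6667
  s[X_1,X_2] = ((1.5)·(-1.75) + (-1.5)·(1.25) + (-3.5)·(0.25) + (3.5)·(0.25)) / 3 = -4.5/3 = -1.5
  s[X_2,X_2] = ((-1.75)·(-1.75) + (1.25)·(1.25) + (0.25)·(0.25) + (0.25)·(0.25)) / 3 = 4.75/3 = 1.5833
  Sample standard deviations s_i = √(s[i,i]):
  s(X_1) = √(9.6667) = 3.1091
  s(X_2) = √(1.5833) = 1.2583

Step 3 — r_{ij} = s_{ij} / (s_i · s_j):
  r[X_1,X_1] = 1 (diagonal).
  r[X_1,X_2] = -1.5 / (3.1091 · 1.2583) = -1.5 / 3.9122 = -0.3834
  r[X_2,X_2] = 1 (diagonal).

R is symmetric with unit diagonal. Assembling:

R = [[1, -0.3834],
 [-0.3834, 1]]


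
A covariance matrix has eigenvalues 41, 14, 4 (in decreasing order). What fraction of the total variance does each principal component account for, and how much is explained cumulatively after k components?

Step 1 — total variance = trace(Sigma) = Σ λ_i = 41 + 14 + 4 = 59.

Step 2 — fraction explained by component i = λ_i / Σ λ:
  PC1: 41/59 = 0.6949
  PC2: 14/59 = 0.2373
  PC3: 4/59 = 0.0678

Step 3 — cumulative fraction after k components = (λ_1 + ... + λ_k) / Σ λ:
  k = 1: 41/59 = 0.6949
  k = 2: (41 + 14)/59 = 55/59 = 0.9322
  k = 3: (41 + 14 + 4)/59 = 59/59 = 1

Summary (fraction, with percent):

explained: PC1 0.6949 (69.49%), PC2 0.2373 (23.73%), PC3 0.0678 (6.78%);  cumulative: 0.6949, 0.9322, 1


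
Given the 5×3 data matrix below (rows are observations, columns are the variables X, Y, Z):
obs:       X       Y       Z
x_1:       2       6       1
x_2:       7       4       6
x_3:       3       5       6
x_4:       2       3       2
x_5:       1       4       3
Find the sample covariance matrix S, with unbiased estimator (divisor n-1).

Step 1 — column means:
  mean(X) = (2 + 7 + 3 + 2 + 1) / 5 = 15/5 = 3
  mean(Y) = (6 + 4 + 5 + 3 + 4) / 5 = 22/5 = 4.4
  mean(Z) = (1 + 6 + 6 + 2 + 3) / 5 = 18/5 = 3.6

Step 2 — sample covariance S[i,j] = (1/(n-1)) · Σ_k (x_{k,i} - mean_i) · (x_{k,j} - mean_j), with n-1 = 4.
  S[X,X] = ((-1)·(-1) + (4)·(4) + (0)·(0) + (-1)·(-1) + (-2)·(-2)) / 4 = 22/4 = 5.5
  S[X,Y] = ((-1)·(1.6) + (4)·(-0.4) + (0)·(0.6) + (-1)·(-1.4) + (-2)·(-0.4)) / 4 = -1/4 = -0.25
  S[X,Z] = ((-1)·(-2.6) + (4)·(2.4) + (0)·(2.4) + (-1)·(-1.6) + (-2)·(-0.6)) / 4 = 15/4 = 3.75
  S[Y,Y] = ((1.6)·(1.6) + (-0.4)·(-0.4) + (0.6)·(0.6) + (-1.4)·(-1.4) + (-0.4)·(-0.4)) / 4 = 5.2/4 = 1.3
  S[Y,Z] = ((1.6)·(-2.6) + (-0.4)·(2.4) + (0.6)·(2.4) + (-1.4)·(-1.6) + (-0.4)·(-0.6)) / 4 = -1.2/4 = -0.3
  S[Z,Z] = ((-2.6)·(-2.6) + (2.4)·(2.4) + (2.4)·(2.4) + (-1.6)·(-1.6) + (-0.6)·(-0.6)) / 4 = 21.2/4 = 5.3

S is symmetric (S[j,i] = S[i,j]). Assembling:

S = [[5.5, -0.25, 3.75],
 [-0.25, 1.3, -0.3],
 [3.75, -0.3, 5.3]]


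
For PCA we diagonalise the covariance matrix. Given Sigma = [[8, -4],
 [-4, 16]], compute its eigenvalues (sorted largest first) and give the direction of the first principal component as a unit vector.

Step 1 — characteristic polynomial of 2×2 Sigma:
  det(Sigma - λI) = λ² - trace · λ + det = 0.
  trace = 8 + 16 = 24, det = 8·16 - (-4)² = 112.
Step 2 — discriminant:
  Δ = trace² - 4·det = 576 - 448 = 128.
Step 3 — eigenvalues:
  λ = (trace ± √Δ)/2 = (24 ± 11.3137)/2,
  λ_1 = 17.6569,  λ_2 = 6.3431.

Step 4 — unit eigenvector for λ_1: solve (Sigma - λ_1 I)v = 0. First row:
  (8 - 17.6569)·v_x + (-4)·v_y = 0, i.e. (-9.6569)·v_x + (-4)·v_y = 0,
  so v ∝ (b, λ_1 - a) = (-4, 9.6569); multiply by -1 so the first entry is positive: u = (4, -9.6569).
  ||u|| = √((4)² + (-9.6569)²) = √(109.2548) ≈ 10.4525,
  v_1 = u/||u|| ≈ (0.3827, -0.9239) (||v_1|| = 1).

λ_1 = 17.6569,  λ_2 = 6.3431;  v_1 ≈ (0.3827, -0.9239)


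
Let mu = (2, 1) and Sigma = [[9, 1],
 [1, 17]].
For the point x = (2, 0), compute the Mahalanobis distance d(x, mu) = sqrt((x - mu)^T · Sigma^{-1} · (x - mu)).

Step 1 — centre the observation: (x - mu) = (0, -1).

Step 2 — invert Sigma. det(Sigma) = 9·17 - (1)² = 152.
  Sigma^{-1} = (1/det) · [[d, -b], [-b, a]] = [[0.1118, -0.0066],
 [-0.0066, 0.0592]].

Step 3 — form the quadratic (x - mu)^T · Sigma^{-1} · (x - mu):
  Sigma^{-1} · (x - mu) = (0.0066, -0.0592).
  (x - mu)^T · [Sigma^{-1} · (x - mu)] = (0)·(0.0066) + (-1)·(-0.0592) = 0.0592.

Step 4 — take square root: d = √(0.0592) ≈ 0.2433.

d(x, mu) = √(0.0592) ≈ 0.2433


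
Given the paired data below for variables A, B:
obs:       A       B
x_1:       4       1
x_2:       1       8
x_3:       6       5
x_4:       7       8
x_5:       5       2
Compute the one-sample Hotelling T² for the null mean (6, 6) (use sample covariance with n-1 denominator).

Step 1 — sample mean vector:
  mean(A) = (4 + 1 + 6 + 7 + 5) / 5 = 23/5 = 4.6
  mean(B) = (1 + 8 + 5 + 8 + 2) / 5 = 24/5 = 4.8
  x̄ = (4.6, 4.8),  deviation x̄ - mu_0 = (4.6, 4.8) - (6, 6) = (-1.4, -1.2).

Step 2 — sample covariance matrix, S[i,j] = (1/(n-1)) · Σ_k (x_{k,i} - mean_i) · (x_{k,j} - mean_j), divisor n-1 = 4:
  S[A,A] = ((-0.6)·(-0.6) + (-3.6)·(-3.6) + (1.4)·(1.4) + (2.4)·(2.4) + (0.4)·(0.4)) / 4 = 21.2/4 = 5.3
  S[A,B] = ((-0.6)·(-3.8) + (-3.6)·(3.2) + (1.4)·(0.2) + (2.4)·(3.2) + (0.4)·(-2.8)) / 4 = -2.4/4 = -0.6
  S[B,B] = ((-3.8)·(-3.8) + (3.2)·(3.2) + (0.2)·(0.2) + (3.2)·(3.2) + (-2.8)·(-2.8)) / 4 = 42.8/4 = 10.7
  S = [[5.3, -0.6],
 [-0.6, 10.7]].

Step 3 — invert S. det(S) = 5.3·10.7 - (-0.6)² = 56.35.
  S^{-1} = (1/det) · [[d, -b], [-b, a]] = [[0.1899, 0.0106],
 [0.0106, 0.0941]].

Step 4 — quadratic form (x̄ - mu_0)^T · S^{-1} · (x̄ - mu_0):
  S^{-1} · (x̄ - mu_0) = (-0.2786, -0.1278),
  (x̄ - mu_0)^T · [...] = (-1.4)·(-0.2786) + (-1.2)·(-0.1278) = 0.5434.

Step 5 — scale by n: T² = 5 · 0.5434 = 2.7169.

T² ≈ 2.7169


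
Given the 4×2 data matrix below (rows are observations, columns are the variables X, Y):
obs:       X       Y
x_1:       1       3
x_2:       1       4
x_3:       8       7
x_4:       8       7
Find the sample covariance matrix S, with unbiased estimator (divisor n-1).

Step 1 — column means:
  mean(X) = (1 + 1 + 8 + 8) / 4 = 18/4 = 4.5
  mean(Y) = (3 + 4 + 7 + 7) / 4 = 21/4 = 5.25

Step 2 — sample covariance S[i,j] = (1/(n-1)) · Σ_k (x_{k,i} - mean_i) · (x_{k,j} - mean_j), with n-1 = 3.
  S[X,X] = ((-3.5)·(-3.5) + (-3.5)·(-3.5) + (3.5)·(3.5) + (3.5)·(3.5)) / 3 = 49/3 = 16.3333
  S[X,Y] = ((-3.5)·(-2.25) + (-3.5)·(-1.25) + (3.5)·(1.75) + (3.5)·(1.75)) / 3 = 24.5/3 = 8.1667
  S[Y,Y] = ((-2.25)·(-2.25) + (-1.25)·(-1.25) + (1.75)·(1.75) + (1.75)·(1.75)) / 3 = 12.75/3 = 4.25

S is symmetric (S[j,i] = S[i,j]). Assembling:

S = [[16.3333, 8.1667],
 [8.1667, 4.25]]
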